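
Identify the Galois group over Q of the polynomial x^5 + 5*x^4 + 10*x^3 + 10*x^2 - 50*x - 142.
The polynomial f is an irreducible quintic over Q, so G = Gal(f/Q) is a transitive subgroup of S_5: one of C_5 (5T1, order 5), D_5 (5T2, order 10), F_20 (5T3, order 20), A_5 (5T4, order 60) or S_5 (5T5, order 120). The discriminant of f is 58564000000 = 242000^2, a perfect square, so G is contained in A_5. The transitive groups of degree 5 contained in A_5 are: C_5 (5T1, order 5), D_5 (5T2, order 10), A_5 (5T4, order 60). By Dedekind's theorem, for a prime p not dividing disc(f) the degrees of the irreducible factors of f mod p form the cycle type of an element of G. Factoring f modulo the 3 such primes p <= 13 (skipping 2, 5, 11, which divide the discriminant), each new pattern first appears at: mod 3: f = (x^5 + 2x^4 + x^3 + x^2 + x + 2), pattern 5; mod 13: f = (x + 6)(x + 8)(x^3 + 4x^2 + 10x + 3), pattern 3+1+1. No other pattern occurs in this range, so the set of observed cycle types is {5, 3+1+1}. Among the candidates above, the only group containing elements of all these cycle types is A_5 (5T4) — each of C_5 (5T1), D_5 (5T2) lacks at least one of them. Hence G = A_5 (5T4), of order 60.

A_5, the alternating group on 5 letters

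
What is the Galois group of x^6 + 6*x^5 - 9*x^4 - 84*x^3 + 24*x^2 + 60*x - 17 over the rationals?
The polynomial f is an irreducible sextic over Q, so G = Gal(f/Q) is one of the 16 transitive subgroups 6T1, ..., 6T16 of S_6. The discriminant of f is -9221581132716096, which is not a perfect square, so G is not contained in A_6. The transitive groups of degree 6 not contained in A_6 are: C_6 (6T1, order 6), S_3 (6T2, order 6), D_6 (6T3, order 12), C_3 x S_3 (6T5, order 18), A_4 x C_2 (6T6, order 24), S_4 (6T8, order 24), S_3 x S_3 (6T9, order 36), S_4 x C_2 (6T11, order 48), (S_3 x S_3) : C_2 (6T13, order 72), PGL(2,5) (6T14, order 120), S_6 (6T16, order 720). By Dedekind's theorem, for a prime p not dividing disc(f) the degrees of the irreducible factors of f mod p form the cycle type of an element of G. Factoring f modulo the 33 such primes p <= 149 (skipping 2, 3, which divide the discriminant), each new pattern first appears at: mod 5: f = (x^3 + 2x + 1)(x^3 + x^2 + 4x + 3), pattern 3+3; mod 7: f = (x^6 + 6x^5 + 5x^4 + 3x^2 + 4x + 4), pattern 6; mod 17: f = (x)(x + 1)(x^2 + 8x + 9)(x^2 + 14x + 1), pattern 2+2+1+1; mod 19: f = (x + 5)(x + 14)(x + 17)(x + 18)(x^2 + 9x + 3), pattern 2+1+1+1+1; mod 71: f = (x^2 + 31x + 70)(x^2 + 51x + 59)(x^2 + 66x + 40), pattern 2+2+2. No other pattern occurs in this range, so the set of observed cycle types is {3+3, 6, 2+2+1+1, 2+1+1+1+1, 2+2+2}. The candidates containing elements of all these cycle types are A_4 x C_2 (6T6) of order 24, S_4 x C_2 (6T11) of order 48, (S_3 x S_3) : C_2 (6T13) of order 72, S_6 (6T16) of order 720; the others are excluded. The observed types are precisely the cycle types that occur in A_4 x C_2 (6T6) (apart from the identity). Each of the other remaining candidates has further cycle types, and by the Chebotarev density theorem the matching factorization patterns would occur for a proportion of primes equal to their share of the group: S_4 x C_2 (6T11) additionally contains elements of type 4+2, 4+1+1 (12 of its 48 elements, about 25% of primes); (S_3 x S_3) : C_2 (6T13) additionally contains elements of type 4+2, 3+2+1, 3+1+1+1 (34 of its 72 elements, about 47% of primes); S_6 (6T16) additionally contains elements of type 5+1, 4+2, 4+1+1, 3+2+1, 3+1+1+1 (484 of its 720 elements, about 67% of primes). None of the 33 primes tested shows any such pattern (for each of these groups the chance of that is below 10^-4), which rules them out. Hence G = A_4 x C_2 (6T6), of order 24.

A_4 x C_2 (also written A4xC2)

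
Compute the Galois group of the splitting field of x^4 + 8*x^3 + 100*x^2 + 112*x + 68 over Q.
C_4 (order 4)

The polynomial is an irreducible quartic over Q and its discriminant is 29697769472, which is not a perfect square, so the Galois group is not contained in A_4. The resolvent cubic y^3 - 100*y^2 + 624*y + 10304 has exactly one rational root, so the Galois group is C_4 or D_4. The quartic becomes reducible over Q(sqrt(disc)), so the group is C_4.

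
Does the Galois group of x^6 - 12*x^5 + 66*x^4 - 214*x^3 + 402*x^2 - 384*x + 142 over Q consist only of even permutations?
The polynomial is irreducible of degree 6 over Q. Its discriminant is 14154124032, which is not a perfect square. A Galois group lies in the alternating group exactly when the discriminant is a square in Q, so the Galois group (S_3 x S_3) is not contained in A_6.

No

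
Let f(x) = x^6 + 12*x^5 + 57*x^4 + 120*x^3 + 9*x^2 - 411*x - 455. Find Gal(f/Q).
S_3 x S_3 (also written G36-)

The polynomial f is an irreducible sextic over Q, so G = Gal(f/Q) is one of the 16 transitive subgroups 6T1, ..., 6T16 of S_6. The discriminant of f is 1656708629428629, which is not a perfect square, so G is not contained in A_6. The transitive groups of degree 6 not contained in A_6 are: C_6 (6T1, order 6), S_3 (6T2, order 6), D_6 (6T3, order 12), C_3 x S_3 (6T5, order 18), A_4 x C_2 (6T6, order 24), S_4 (6T8, order 24), S_3 x S_3 (6T9, order 36), S_4 x C_2 (6T11, order 48), (S_3 x S_3) : C_2 (6T13, order 72), PGL(2,5) (6T14, order 120), S_6 (6T16, order 720). By Dedekind's theorem, for a prime p not dividing disc(f) the degrees of the irreducible factors of f mod p form the cycle type of an element of G. Factoring f modulo the 16 such primes p <= 67 (skipping 3, 7, 29, which divide the discriminant), each new pattern first appears at: mod 2: f = (x^6 + x^4 + x^2 + x + 1), pattern 6; mod 5: f = (x)(x + 2)(x^2 + x + 1)(x^2 + 4x + 2), pattern 2+2+1+1; mod 13: f = (x)(x + 8)(x + 11)(x^3 + 6x^2 + 11x + 7), pattern 3+1+1+1; mod 19: f = (x^2 + x + 12)(x^2 + 4x + 2)(x^2 + 7x + 4), pattern 2+2+2; mod 67: f = (x^3 + 6x^2 + 22x + 50)(x^3 + 6x^2 + 66x + 11), pattern 3+3. No other pattern occurs in this range, so the set of observed cycle types is {6, 2+2+1+1, 3+1+1+1, 2+2+2, 3+3}. The candidates containing elements of all these cycle types are S_3 x S_3 (6T9) of order 36, (S_3 x S_3) : C_2 (6T13) of order 72, S_6 (6T16) of order 720; the others are excluded. The observed types are precisely the cycle types that occur in S_3 x S_3 (6T9) (apart from the identity). Each of the other remaining candidates has further cycle types, and by the Chebotarev density theorem the matching factorization patterns would occur for a proportion of primes equal to their share of the group: (S_3 x S_3) : C_2 (6T13) additionally contains elements of type 4+2, 3+2+1, 2+1+1+1+1 (36 of its 72 elements, about 50% of primes); S_6 (6T16) additionally contains elements of type 5+1, 4+2, 4+1+1, 3+2+1, 2+1+1+1+1 (459 of its 720 elements, about 64% of primes). None of the 16 primes tested shows any such pattern (for each of these groups the chance of that is below 10^-4), which rules them out. Hence G = S_3 x S_3 (6T9), of order 36.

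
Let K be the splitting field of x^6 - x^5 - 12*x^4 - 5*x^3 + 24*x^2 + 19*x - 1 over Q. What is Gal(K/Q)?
The polynomial f is an irreducible sextic over Q, so G = Gal(f/Q) is one of the 16 transitive subgroups 6T1, ..., 6T16 of S_6. The discriminant of f is 324179200, which is not a perfect square, so G is not contained in A_6. The transitive groups of degree 6 not contained in A_6 are: C_6 (6T1, order 6), S_3 (6T2, order 6), D_6 (6T3, order 12), C_3 x S_3 (6T5, order 18), A_4 x C_2 (6T6, order 24), S_4 (6T8, order 24), S_3 x S_3 (6T9, order 36), S_4 x C_2 (6T11, order 48), (S_3 x S_3) : C_2 (6T13, order 72), PGL(2,5) (6T14, order 120), S_6 (6T16, order 720). By Dedekind's theorem, for a prime p not dividing disc(f) the degrees of the irreducible factors of f mod p form the cycle type of an element of G. Factoring f modulo the 23 such primes p <= 101 (skipping 2, 5, 37, which divide the discriminant), each new pattern first appears at: mod 3: f = (x^3 + 2x + 2)(x^3 + 2x^2 + x + 1), pattern 3+3; mod 13: f = (x^2 + 6)(x^2 + 6x + 4)(x^2 + 6x + 7), pattern 2+2+2; mod 67: f = (x + 13)(x + 40)(x + 43)(x + 46)(x + 60)(x + 65), pattern 1+1+1+1+1+1. No other pattern occurs in this range, so the set of observed cycle types is {3+3, 2+2+2, 1+1+1+1+1+1}. The candidates containing elements of all these cycle types are C_6 (6T1) of order 6, S_3 (6T2) of order 6, D_6 (6T3) of order 12, C_3 x S_3 (6T5) of order 18, A_4 x C_2 (6T6) of order 24, S_4 (6T8) of order 24, S_3 x S_3 (6T9) of order 36, S_4 x C_2 (6T11) of order 48, (S_3 x S_3) : C_2 (6T13) of order 72, PGL(2,5) (6T14) of order 120, S_6 (6T16) of order 720; the others are excluded. The observed types are precisely the cycle types that occur in S_3 (6T2). Each of the other remaining candidates has further cycle types, and by the Chebotarev density theorem the matching factorization patterns would occur for a proportion of primes equal to their share of the group: C_6 (6T1) additionally contains elements of type 6 (2 of its 6 elements, about 33% of primes); D_6 (6T3) additionally contains elements of type 6, 2+2+1+1 (5 of its 12 elements, about 42% of primes); C_3 x S_3 (6T5) additionally contains elements of type 6, 3+1+1+1 (10 of its 18 elements, about 56% of primes); A_4 x C_2 (6T6) additionally contains elements of type 6, 2+2+1+1, 2+1+1+1+1 (14 of its 24 elements, about 58% of primes); S_4 (6T8) additionally contains elements of type 4+1+1, 2+2+1+1 (9 of its 24 elements, about 38% of primes); S_3 x S_3 (6T9) additionally contains elements of type 6, 3+1+1+1, 2+2+1+1 (25 of its 36 elements, about 69% of primes); S_4 x C_2 (6T11) additionally contains elements of type 6, 4+2, 4+1+1, 2+2+1+1, 2+1+1+1+1 (32 of its 48 elements, about 67% of primes); (S_3 x S_3) : C_2 (6T13) additionally contains elements of type 6, 4+2, 3+2+1, 3+1+1+1, 2+2+1+1, 2+1+1+1+1 (61 of its 72 elements, about 85% of primes); PGL(2,5) (6T14) additionally contains elements of type 6, 5+1, 4+1+1, 2+2+1+1 (89 of its 120 elements, about 74% of primes); S_6 (6T16) additionally contains elements of type 6, 5+1, 4+2, 4+1+1, 3+2+1, 3+1+1+1, 2+2+1+1, 2+1+1+1+1 (664 of its 720 elements, about 92% of primes). None of the 23 primes tested shows any such pattern (for each of these groups the chance of that is below 10^-4), which rules them out. Hence G = S_3 (6T2), of order 6.

6T2: S_3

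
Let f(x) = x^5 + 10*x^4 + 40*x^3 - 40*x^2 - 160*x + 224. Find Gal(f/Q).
F_20 (also written F20)

The polynomial f is an irreducible quintic over Q, so G = Gal(f/Q) is a transitive subgroup of S_5: one of C_5 (5T1, order 5), D_5 (5T2, order 10), F_20 (5T3, order 20), A_5 (5T4, order 60) or S_5 (5T5, order 120). The discriminant of f is 165888000000000, which is not a perfect square, so G is not contained in A_5. The transitive groups of degree 5 not contained in A_5 are: F_20 (5T3, order 20), S_5 (5T5, order 120). By Dedekind's theorem, for a prime p not dividing disc(f) the degrees of the irreducible factors of f mod p form the cycle type of an element of G. Factoring f modulo the 18 such primes p <= 73 (skipping 2, 3, 5, which divide the discriminant), each new pattern first appears at: mod 7: f = (x)(x^4 + 3x^3 + 5x^2 + 2x + 1), pattern 4+1; mod 11: f = (x^5 + 10x^4 + 7x^3 + 4x^2 + 5x + 4), pattern 5; mod 19: f = (x + 11)(x^2 + 7x + 14)(x^2 + 11x + 17), pattern 2+2+1; mod 41: f = (x + 17)(x + 20)(x + 26)(x + 32)(x + 38), pattern 1+1+1+1+1. No other pattern occurs in this range, so the set of observed cycle types is {4+1, 5, 2+2+1, 1+1+1+1+1}. The candidates containing elements of all these cycle types are F_20 (5T3) of order 20, S_5 (5T5) of order 120; the others are excluded. The observed types are precisely the cycle types that occur in F_20 (5T3). Each of the other remaining candidates has further cycle types, and by the Chebotarev density theorem the matching factorization patterns would occur for a proportion of primes equal to their share of the group: S_5 (5T5) additionally contains elements of type 3+2, 3+1+1, 2+1+1+1 (50 of its 120 elements, about 42% of primes). None of the 18 primes tested shows any such pattern (for each of these groups the chance of that is below 10^-4), which rules them out. Hence G = F_20 (5T3), of order 20.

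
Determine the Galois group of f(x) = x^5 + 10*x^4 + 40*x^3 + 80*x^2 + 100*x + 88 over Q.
A_5

The polynomial f is an irreducible quintic over Q, so G = Gal(f/Q) is a transitive subgroup of S_5: one of C_5 (5T1, order 5), D_5 (5T2, order 10), F_20 (5T3, order 20), A_5 (5T4, order 60) or S_5 (5T5, order 120). The discriminant of f is 1024000000 = 32000^2, a perfect square, so G is contained in A_5. The transitive groups of degree 5 contained in A_5 are: C_5 (5T1, order 5), D_5 (5T2, order 10), A_5 (5T4, order 60). By Dedekind's theorem, for a prime p not dividing disc(f) the degrees of the irreducible factors of f mod p form the cycle type of an element of G. Factoring f modulo the 2 such primes p <= 7 (skipping 2, 5, which divide the discriminant), each new pattern first appears at: mod 3: f = (x^5 + x^4 + x^3 + 2x^2 + x + 1), pattern 5; mod 7: f = (x + 4)(x + 5)(x^3 + x^2 + 4x + 3), pattern 3+1+1. No other pattern occurs in this range, so the set of observed cycle types is {5, 3+1+1}. Among the candidates above, the only group containing elements of all these cycle types is A_5 (5T4) — each of C_5 (5T1), D_5 (5T2) lacks at least one of them. Hence G = A_5 (5T4), of order 60.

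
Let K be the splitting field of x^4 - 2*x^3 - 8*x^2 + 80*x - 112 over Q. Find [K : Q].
24

The degree of the splitting field over Q equals the order of the Galois group, so first determine the group. The polynomial is an irreducible quartic over Q and its discriminant is -334999552, which is not a perfect square, so the Galois group is not contained in A_4. The resolvent cubic y^3 + 8*y^2 + 288*y - 2368 is irreducible over Q. An irreducible resolvent with non-square discriminant gives S_4. The Galois group S_4 (4T5) has order 24, so the splitting field has degree 24 over Q.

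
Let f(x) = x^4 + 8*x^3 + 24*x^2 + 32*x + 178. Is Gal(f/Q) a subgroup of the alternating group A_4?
The polynomial is irreducible of degree 4 over Q. Its discriminant is 1088391168, which is not a perfect square. A Galois group lies in the alternating group exactly when the discriminant is a square in Q, so the Galois group (D_4) is not contained in A_4.

No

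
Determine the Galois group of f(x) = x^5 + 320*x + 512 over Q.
The polynomial f is an irreducible quintic over Q, so G = Gal(f/Q) is a transitive subgroup of S_5: one of C_5 (5T1, order 5), D_5 (5T2, order 10), F_20 (5T3, order 20), A_5 (5T4, order 60) or S_5 (5T5, order 120). The discriminant of f is 1073741824000000 = 32768000^2, a perfect square, so G is contained in A_5. The transitive groups of degree 5 contained in A_5 are: C_5 (5T1, order 5), D_5 (5T2, order 10), A_5 (5T4, order 60). By Dedekind's theorem, for a prime p not dividing disc(f) the degrees of the irreducible factors of f mod p form the cycle type of an element of G. Factoring f modulo the 2 such primes p <= 7 (skipping 2, 5, which divide the discriminant), each new pattern first appears at: mod 3: f = (x^5 + 2x + 2), pattern 5; mod 7: f = (x + 4)(x + 6)(x^3 + 4x^2 + 6x + 5), pattern 3+1+1. No other pattern occurs in this range, so the set of observed cycle types is {5, 3+1+1}. Among the candidates above, the only group containing elements of all these cycle types is A_5 (5T4) — each of C_5 (5T1), D_5 (5T2) lacks at least one of them. Hence G = A_5 (5T4), of order 60.

A_5, the alternating group on 5 letters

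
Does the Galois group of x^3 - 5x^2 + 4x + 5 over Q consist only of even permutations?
Yes

The polynomial is irreducible of degree 3 over Q. Its discriminant is 169 = 13^2, a perfect square. A Galois group lies in the alternating group exactly when the discriminant is a square in Q, so the Galois group (C_3) is contained in A_3.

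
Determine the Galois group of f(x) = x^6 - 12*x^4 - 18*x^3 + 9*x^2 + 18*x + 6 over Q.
D_6 (order 12)

The polynomial f is an irreducible sextic over Q, so G = Gal(f/Q) is one of the 16 transitive subgroups 6T1, ..., 6T16 of S_6. The discriminant of f is 48393096192, which is not a perfect square, so G is not contained in A_6. The transitive groups of degree 6 not contained in A_6 are: C_6 (6T1, order 6), S_3 (6T2, order 6), D_6 (6T3, order 12), C_3 x S_3 (6T5, order 18), A_4 x C_2 (6T6, order 24), S_4 (6T8, order 24), S_3 x S_3 (6T9, order 36), S_4 x C_2 (6T11, order 48), (S_3 x S_3) : C_2 (6T13, order 72), PGL(2,5) (6T14, order 120), S_6 (6T16, order 720). By Dedekind's theorem, for a prime p not dividing disc(f) the degrees of the irreducible factors of f mod p form the cycle type of an element of G. Factoring f modulo the 79 such primes p <= 421 (skipping 2, 3, 7, which divide the discriminant), each new pattern first appears at: mod 5: f = (x^6 + 3x^4 + 2x^3 + 4x^2 + 3x + 1), pattern 6; mod 11: f = (x + 2)(x + 5)(x^2 + 6x + 1)(x^2 + 9x + 5), pattern 2+2+1+1; mod 13: f = (x^3 + 6x + 11)(x^3 + 8x + 10), pattern 3+3; mod 19: f = (x^2 + x + 16)(x^2 + 8x + 13)(x^2 + 10x + 13), pattern 2+2+2; mod 97: f = (x + 20)(x + 46)(x + 73)(x + 75)(x + 79)(x + 95), pattern 1+1+1+1+1+1. No other pattern occurs in this range, so the set of observed cycle types is {6, 2+2+1+1, 3+3, 2+2+2, 1+1+1+1+1+1}. The candidates containing elements of all these cycle types are D_6 (6T3) of order 12, A_4 x C_2 (6T6) of order 24, S_3 x S_3 (6T9) of order 36, S_4 x C_2 (6T11) of order 48, (S_3 x S_3) : C_2 (6T13) of order 72, PGL(2,5) (6T14) of order 120, S_6 (6T16) of order 720; the others are excluded. The observed types are precisely the cycle types that occur in D_6 (6T3). Each of the other remaining candidates has further cycle types, and by the Chebotarev density theorem the matching factorization patterns would occur for a proportion of primes equal to their share of the group: A_4 x C_2 (6T6) additionally contains elements of type 2+1+1+1+1 (3 of its 24 elements, about 12% of primes); S_3 x S_3 (6T9) additionally contains elements of type 3+1+1+1 (4 of its 36 elements, about 11% of primes); S_4 x C_2 (6T11) additionally contains elements of type 4+2, 4+1+1, 2+1+1+1+1 (15 of its 48 elements, about 31% of primes); (S_3 x S_3) : C_2 (6T13) additionally contains elements of type 4+2, 3+2+1, 3+1+1+1, 2+1+1+1+1 (40 of its 72 elements, about 56% of primes); PGL(2,5) (6T14) additionally contains elements of type 5+1, 4+1+1 (54 of its 120 elements, about 45% of primes); S_6 (6T16) additionally contains elements of type 5+1, 4+2, 4+1+1, 3+2+1, 3+1+1+1, 2+1+1+1+1 (499 of its 720 elements, about 69% of primes). None of the 79 primes tested shows any such pattern (for each of these groups the chance of that is below 10^-4), which rules them out. Hence G = D_6 (6T3), of order 12.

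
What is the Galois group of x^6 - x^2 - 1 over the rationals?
S_4

The polynomial f is an irreducible sextic over Q, so G = Gal(f/Q) is one of the 16 transitive subgroups 6T1, ..., 6T16 of S_6. The discriminant of f is 33856 = 184^2, a perfect square, so G is contained in A_6. The transitive groups of degree 6 contained in A_6 are: A_4 (6T4, order 12), S_4 (6T7, order 24), (C_3 x C_3) : C_4 (6T10, order 36), PSL(2,5) (6T12, order 60), A_6 (6T15, order 360). By Dedekind's theorem, for a prime p not dividing disc(f) the degrees of the irreducible factors of f mod p form the cycle type of an element of G. Factoring f modulo the 79 such primes p <= 419 (skipping 2, 23, which divide the discriminant), each new pattern first appears at: mod 3: f = (x^3 + x^2 + 2x + 1)(x^3 + 2x^2 + 2x + 2), pattern 3+3; mod 5: f = (x^2 + 3)(x^4 + 2x^2 + 3), pattern 4+2; mod 19: f = (x + 5)(x + 14)(x^2 + 9x + 15)(x^2 + 10x + 15), pattern 2+2+1+1; mod 223: f = (x + 16)(x + 57)(x + 78)(x + 145)(x + 166)(x + 207), pattern 1+1+1+1+1+1. No other pattern occurs in this range, so the set of observed cycle types is {3+3, 4+2, 2+2+1+1, 1+1+1+1+1+1}. The candidates containing elements of all these cycle types are S_4 (6T7) of order 24, (C_3 x C_3) : C_4 (6T10) of order 36, A_6 (6T15) of order 360; the others are excluded. The observed types are precisely the cycle types that occur in S_4 (6T7). Each of the other remaining candidates has further cycle types, and by the Chebotarev density theorem the matching factorization patterns would occur for a proportion of primes equal to their share of the group: (C_3 x C_3) : C_4 (6T10) additionally contains elements of type 3+1+1+1 (4 of its 36 elements, about 11% of primes); A_6 (6T15) additionally contains elements of type 5+1, 3+1+1+1 (184 of its 360 elements, about 51% of primes). None of the 79 primes tested shows any such pattern (for each of these groups the chance of that is below 10^-4), which rules them out. Hence G = S_4 (6T7), of order 24.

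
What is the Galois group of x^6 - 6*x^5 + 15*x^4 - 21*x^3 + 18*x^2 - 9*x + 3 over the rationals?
The polynomial f is an irreducible sextic over Q, so G = Gal(f/Q) is one of the 16 transitive subgroups 6T1, ..., 6T16 of S_6. The discriminant of f is -19683, which is not a perfect square, so G is not contained in A_6. The transitive groups of degree 6 not contained in A_6 are: C_6 (6T1, order 6), S_3 (6T2, order 6), D_6 (6T3, order 12), C_3 x S_3 (6T5, order 18), A_4 x C_2 (6T6, order 24), S_4 (6T8, order 24), S_3 x S_3 (6T9, order 36), S_4 x C_2 (6T11, order 48), (S_3 x S_3) : C_2 (6T13, order 72), PGL(2,5) (6T14, order 120), S_6 (6T16, order 720). By Dedekind's theorem, for a prime p not dividing disc(f) the degrees of the irreducible factors of f mod p form the cycle type of an element of G. Factoring f modulo the 37 such primes p <= 163 (skipping 3, which divides the discriminant), each new pattern first appears at: mod 2: f = (x^6 + x^4 + x^3 + x + 1), pattern 6; mod 7: f = (x^3 + 4x^2 + 3x + 1)(x^3 + 4x^2 + 3x + 3), pattern 3+3; mod 17: f = (x^2 + 5x + 12)(x^2 + 11x + 6)(x^2 + 12x + 5), pattern 2+2+2; mod 19: f = (x + 3)(x + 4)(x + 5)(x + 8)(x + 15)(x + 16), pattern 1+1+1+1+1+1. No other pattern occurs in this range, so the set of observed cycle types is {6, 3+3, 2+2+2, 1+1+1+1+1+1}. The candidates containing elements of all these cycle types are C_6 (6T1) of order 6, D_6 (6T3) of order 12, C_3 x S_3 (6T5) of order 18, A_4 x C_2 (6T6) of order 24, S_3 x S_3 (6T9) of order 36, S_4 x C_2 (6T11) of order 48, (S_3 x S_3) : C_2 (6T13) of order 72, PGL(2,5) (6T14) of order 120, S_6 (6T16) of order 720; the others are excluded. The observed types are precisely the cycle types that occur in C_6 (6T1). Each of the other remaining candidates has further cycle types, and by the Chebotarev density theorem the matching factorization patterns would occur for a proportion of primes equal to their share of the group: D_6 (6T3) additionally contains elements of type 2+2+1+1 (3 of its 12 elements, about 25% of primes); C_3 x S_3 (6T5) additionally contains elements of type 3+1+1+1 (4 of its 18 elements, about 22% of primes); A_4 x C_2 (6T6) additionally contains elements of type 2+2+1+1, 2+1+1+1+1 (6 of its 24 elements, about 25% of primes); S_3 x S_3 (6T9) additionally contains elements of type 3+1+1+1, 2+2+1+1 (13 of its 36 elements, about 36% of primes); S_4 x C_2 (6T11) additionally contains elements of type 4+2, 4+1+1, 2+2+1+1, 2+1+1+1+1 (24 of its 48 elements, about 50% of primes); (S_3 x S_3) : C_2 (6T13) additionally contains elements of type 4+2, 3+2+1, 3+1+1+1, 2+2+1+1, 2+1+1+1+1 (49 of its 72 elements, about 68% of primes); PGL(2,5) (6T14) additionally contains elements of type 5+1, 4+1+1, 2+2+1+1 (69 of its 120 elements, about 58% of primes); S_6 (6T16) additionally contains elements of type 5+1, 4+2, 4+1+1, 3+2+1, 3+1+1+1, 2+2+1+1, 2+1+1+1+1 (544 of its 720 elements, about 76% of primes). None of the 37 primes tested shows any such pattern (for each of these groups the chance of that is below 10^-4), which rules them out. Hence G = C_6 (6T1), of order 6.

C_6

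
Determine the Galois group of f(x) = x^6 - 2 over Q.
The polynomial f is an irreducible sextic over Q, so G = Gal(f/Q) is one of the 16 transitive subgroups 6T1, ..., 6T16 of S_6. The discriminant of f is 1492992, which is not a perfect square, so G is not contained in A_6. The transitive groups of degree 6 not contained in A_6 are: C_6 (6T1, order 6), S_3 (6T2, order 6), D_6 (6T3, order 12), C_3 x S_3 (6T5, order 18), A_4 x C_2 (6T6, order 24), S_4 (6T8, order 24), S_3 x S_3 (6T9, order 36), S_4 x C_2 (6T11, order 48), (S_3 x S_3) : C_2 (6T13, order 72), PGL(2,5) (6T14, order 120), S_6 (6T16, order 720). By Dedekind's theorem, for a prime p not dividing disc(f) the degrees of the irreducible factors of f mod p form the cycle type of an element of G. Factoring f modulo the 79 such primes p <= 419 (skipping 2, 3, which divide the discriminant), each new pattern first appears at: mod 5: f = (x^2 + 2)(x^2 + x + 2)(x^2 + 4x + 2), pattern 2+2+2; mod 7: f = (x^3 + 3)(x^3 + 4), pattern 3+3; mod 13: f = (x^6 + 11), pattern 6; mod 17: f = (x + 5)(x + 12)(x^2 + 5x + 8)(x^2 + 12x + 8), pattern 2+2+1+1; mod 31: f = (x + 2)(x + 10)(x + 12)(x + 19)(x + 21)(x + 29), pattern 1+1+1+1+1+1. No other pattern occurs in this range, so the set of observed cycle types is {2+2+2, 3+3, 6, 2+2+1+1, 1+1+1+1+1+1}. The candidates containing elements of all these cycle types are D_6 (6T3) of order 12, A_4 x C_2 (6T6) of order 24, S_3 x S_3 (6T9) of order 36, S_4 x C_2 (6T11) of order 48, (S_3 x S_3) : C_2 (6T13) of order 72, PGL(2,5) (6T14) of order 120, S_6 (6T16) of order 720; the others are excluded. The observed types are precisely the cycle types that occur in D_6 (6T3). Each of the other remaining candidates has further cycle types, and by the Chebotarev density theorem the matching factorization patterns would occur for a proportion of primes equal to their share of the group: A_4 x C_2 (6T6) additionally contains elements of type 2+1+1+1+1 (3 of its 24 elements, about 12% of primes); S_3 x S_3 (6T9) additionally contains elements of type 3+1+1+1 (4 of its 36 elements, about 11% of primes); S_4 x C_2 (6T11) additionally contains elements of type 4+2, 4+1+1, 2+1+1+1+1 (15 of its 48 elements, about 31% of primes); (S_3 x S_3) : C_2 (6T13) additionally contains elements of type 4+2, 3+2+1, 3+1+1+1, 2+1+1+1+1 (40 of its 72 elements, about 56% of primes); PGL(2,5) (6T14) additionally contains elements of type 5+1, 4+1+1 (54 of its 120 elements, about 45% of primes); S_6 (6T16) additionally contains elements of type 5+1, 4+2, 4+1+1, 3+2+1, 3+1+1+1, 2+1+1+1+1 (499 of its 720 elements, about 69% of primes). None of the 79 primes tested shows any such pattern (for each of these groups the chance of that is below 10^-4), which rules them out. Hence G = D_6 (6T3), of order 12.

D_6 (also written D6)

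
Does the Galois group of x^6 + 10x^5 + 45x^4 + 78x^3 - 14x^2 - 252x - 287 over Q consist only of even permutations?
Yes

The polynomial is irreducible of degree 6 over Q. Its discriminant is 5729525925351424 = 75693632^2, a perfect square. A Galois group lies in the alternating group exactly when the discriminant is a square in Q, so the Galois group (A_4) is contained in A_6.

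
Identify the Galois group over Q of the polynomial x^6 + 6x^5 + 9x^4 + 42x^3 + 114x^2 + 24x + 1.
The polynomial f is an irreducible sextic over Q, so G = Gal(f/Q) is one of the 16 transitive subgroups 6T1, ..., 6T16 of S_6. The discriminant of f is -153891765817344, which is not a perfect square, so G is not contained in A_6. The transitive groups of degree 6 not contained in A_6 are: C_6 (6T1, order 6), S_3 (6T2, order 6), D_6 (6T3, order 12), C_3 x S_3 (6T5, order 18), A_4 x C_2 (6T6, order 24), S_4 (6T8, order 24), S_3 x S_3 (6T9, order 36), S_4 x C_2 (6T11, order 48), (S_3 x S_3) : C_2 (6T13, order 72), PGL(2,5) (6T14, order 120), S_6 (6T16, order 720). By Dedekind's theorem, for a prime p not dividing disc(f) the degrees of the irreducible factors of f mod p form the cycle type of an element of G. Factoring f modulo the 33 such primes p <= 149 (skipping 2, 3, which divide the discriminant), each new pattern first appears at: mod 5: f = (x^3 + 2x^2 + x + 4)(x^3 + 4x^2 + 4), pattern 3+3; mod 7: f = (x^6 + 6x^5 + 2x^4 + 2x^2 + 3x + 1), pattern 6; mod 17: f = (x + 13)(x + 15)(x^2 + 13x + 16)(x^2 + 16x + 2), pattern 2+2+1+1; mod 19: f = (x + 4)(x + 5)(x + 11)(x + 16)(x^2 + 8x + 4), pattern 2+1+1+1+1; mod 71: f = (x^2 + 13x + 38)(x^2 + 23x + 37)(x^2 + 41x + 5), pattern 2+2+2. No other pattern occurs in this range, so the set of observed cycle types is {3+3, 6, 2+2+1+1, 2+1+1+1+1, 2+2+2}. The candidates containing elements of all these cycle types are A_4 x C_2 (6T6) of order 24, S_4 x C_2 (6T11) of order 48, (S_3 x S_3) : C_2 (6T13) of order 72, S_6 (6T16) of order 720; the others are excluded. The observed types are precisely the cycle types that occur in A_4 x C_2 (6T6) (apart from the identity). Each of the other remaining candidates has further cycle types, and by the Chebotarev density theorem the matching factorization patterns would occur for a proportion of primes equal to their share of the group: S_4 x C_2 (6T11) additionally contains elements of type 4+2, 4+1+1 (12 of its 48 elements, about 25% of primes); (S_3 x S_3) : C_2 (6T13) additionally contains elements of type 4+2, 3+2+1, 3+1+1+1 (34 of its 72 elements, about 47% of primes); S_6 (6T16) additionally contains elements of type 5+1, 4+2, 4+1+1, 3+2+1, 3+1+1+1 (484 of its 720 elements, about 67% of primes). None of the 33 primes tested shows any such pattern (for each of these groups the chance of that is below 10^-4), which rules them out. Hence G = A_4 x C_2 (6T6), of order 24.

A_4 x C_2 (also written A4xC2)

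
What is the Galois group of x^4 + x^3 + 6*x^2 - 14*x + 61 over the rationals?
4T1: C_4

The polynomial is an irreducible quartic over Q and its discriminant is 66430125, which is not a perfect square, so the Galois group is not contained in A_4. The resolvent cubic y^3 - 6*y^2 - 258*y + 1207 has exactly one rational root, so the Galois group is C_4 or D_4. The quartic becomes reducible over Q(sqrt(disc)), so the group is C_4.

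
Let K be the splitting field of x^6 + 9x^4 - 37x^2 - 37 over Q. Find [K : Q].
24

The degree of the splitting field over Q equals the order of the Galois group, so first determine the group. The polynomial f is an irreducible sextic over Q, so G = Gal(f/Q) is one of the 16 transitive subgroups 6T1, ..., 6T16 of S_6. The discriminant of f is 870211913777152, which is not a perfect square, so G is not contained in A_6. The transitive groups of degree 6 not contained in A_6 are: C_6 (6T1, order 6), S_3 (6T2, order 6), D_6 (6T3, order 12), C_3 x S_3 (6T5, order 18), A_4 x C_2 (6T6, order 24), S_4 (6T8, order 24), S_3 x S_3 (6T9, order 36), S_4 x C_2 (6T11, order 48), (S_3 x S_3) : C_2 (6T13, order 72), PGL(2,5) (6T14, order 120), S_6 (6T16, order 720). By Dedekind's theorem, for a prime p not dividing disc(f) the degrees of the irreducible factors of f mod p form the cycle type of an element of G. Factoring f modulo the 22 such primes p <= 89 (skipping 2, 37, which divide the discriminant), each new pattern first appears at: mod 3: f = (x^3 + x^2 + 2x + 1)(x^3 + 2x^2 + 2x + 2), pattern 3+3; mod 5: f = (x^2 + 2)(x^2 + 2x + 3)(x^2 + 3x + 3), pattern 2+2+2; mod 17: f = (x + 3)(x + 14)(x^4 + x^2 + 6), pattern 4+1+1; mod 67: f = (x + 9)(x + 58)(x^2 + 25)(x^2 + 65), pattern 2+2+1+1. No other pattern occurs in this range, so the set of observed cycle types is {3+3, 2+2+2, 4+1+1, 2+2+1+1}. The candidates containing elements of all these cycle types are S_4 (6T8) of order 24, S_4 x C_2 (6T11) of order 48, PGL(2,5) (6T14) of order 120, S_6 (6T16) of order 720; the others are excluded. The observed types are precisely the cycle types that occur in S_4 (6T8) (apart from the identity). Each of the other remaining candidates has further cycle types, and by the Chebotarev density theorem the matching factorization patterns would occur for a proportion of primes equal to their share of the group: S_4 x C_2 (6T11) additionally contains elements of type 6, 4+2, 2+1+1+1+1 (17 of its 48 elements, about 35% of primes); PGL(2,5) (6T14) additionally contains elements of type 6, 5+1 (44 of its 120 elements, about 37% of primes); S_6 (6T16) additionally contains elements of type 6, 5+1, 4+2, 3+2+1, 3+1+1+1, 2+1+1+1+1 (529 of its 720 elements, about 73% of primes). None of the 22 primes tested shows any such pattern (for each of these groups the chance of that is below 10^-4), which rules them out. Hence G = S_4 (6T8), of order 24. The Galois group S_4 (6T8) has order 24, so the splitting field has degree 24 over Q.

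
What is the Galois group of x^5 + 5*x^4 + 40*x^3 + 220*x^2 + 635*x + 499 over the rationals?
F_20, the Frobenius group of order 20

The polynomial f is an irreducible quintic over Q, so G = Gal(f/Q) is a transitive subgroup of S_5: one of C_5 (5T1, order 5), D_5 (5T2, order 10), F_20 (5T3, order 20), A_5 (5T4, order 60) or S_5 (5T5, order 120). The discriminant of f is 728086579200000, which is not a perfect square, so G is not contained in A_5. The transitive groups of degree 5 not contained in A_5 are: F_20 (5T3, order 20), S_5 (5T5, order 120). By Dedekind's theorem, for a prime p not dividing disc(f) the degrees of the irreducible factors of f mod p form the cycle type of an element of G. Factoring f modulo the 18 such primes p <= 73 (skipping 2, 3, 5, which divide the discriminant), each new pattern first appears at: mod 7: f = (x + 6)(x^4 + 6x^3 + 4x^2 + 5), pattern 4+1; mod 11: f = (x + 4)(x^2 + 3x + 10)(x^2 + 9x + 10), pattern 2+2+1; mod 19: f = (x^5 + 5x^4 + 2x^3 + 11x^2 + 8x + 5), pattern 5. No other pattern occurs in this range, so the set of observed cycle types is {4+1, 2+2+1, 5}. The candidates containing elements of all these cycle types are F_20 (5T3) of order 20, S_5 (5T5) of order 120; the others are excluded. The observed types are precisely the cycle types that occur in F_20 (5T3) (apart from the identity). Each of the other remaining candidates has further cycle types, and by the Chebotarev density theorem the matching factorization patterns would occur for a proportion of primes equal to their share of the group: S_5 (5T5) additionally contains elements of type 3+2, 3+1+1, 2+1+1+1 (50 of its 120 elements, about 42% of primes). None of the 18 primes tested shows any such pattern (for each of these groups the chance of that is below 10^-4), which rules them out. Hence G = F_20 (5T3), of order 20.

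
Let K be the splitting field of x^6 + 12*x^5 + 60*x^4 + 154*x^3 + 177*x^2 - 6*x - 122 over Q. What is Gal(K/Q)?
6T3: D_6

The polynomial f is an irreducible sextic over Q, so G = Gal(f/Q) is one of the 16 transitive subgroups 6T1, ..., 6T16 of S_6. The discriminant of f is 304930925568, which is not a perfect square, so G is not contained in A_6. The transitive groups of degree 6 not contained in A_6 are: C_6 (6T1, order 6), S_3 (6T2, order 6), D_6 (6T3, order 12), C_3 x S_3 (6T5, order 18), A_4 x C_2 (6T6, order 24), S_4 (6T8, order 24), S_3 x S_3 (6T9, order 36), S_4 x C_2 (6T11, order 48), (S_3 x S_3) : C_2 (6T13, order 72), PGL(2,5) (6T14, order 120), S_6 (6T16, order 720). By Dedekind's theorem, for a prime p not dividing disc(f) the degrees of the irreducible factors of f mod p form the cycle type of an element of G. Factoring f modulo the 79 such primes p <= 421 (skipping 2, 3, 41, which divide the discriminant), each new pattern first appears at: mod 5: f = (x^2 + 3)(x^2 + 3x + 3)(x^2 + 4x + 2), pattern 2+2+2; mod 7: f = (x^6 + 5x^5 + 4x^4 + 2x^2 + x + 4), pattern 6; mod 11: f = (x + 1)(x + 7)(x^2 + 5x + 3)(x^2 + 10x + 1), pattern 2+2+1+1; mod 13: f = (x^3 + 6x^2 + 3)(x^3 + 6x^2 + 11x + 7), pattern 3+3; mod 61: f = (x)(x + 23)(x + 32)(x + 39)(x + 44)(x + 57), pattern 1+1+1+1+1+1. No other pattern occurs in this range, so the set of observed cycle types is {2+2+2, 6, 2+2+1+1, 3+3, 1+1+1+1+1+1}. The candidates containing elements of all these cycle types are D_6 (6T3) of order 12, A_4 x C_2 (6T6) of order 24, S_3 x S_3 (6T9) of order 36, S_4 x C_2 (6T11) of order 48, (S_3 x S_3) : C_2 (6T13) of order 72, PGL(2,5) (6T14) of order 120, S_6 (6T16) of order 720; the others are excluded. The observed types are precisely the cycle types that occur in D_6 (6T3). Each of the other remaining candidates has further cycle types, and by the Chebotarev density theorem the matching factorization patterns would occur for a proportion of primes equal to their share of the group: A_4 x C_2 (6T6) additionally contains elements of type 2+1+1+1+1 (3 of its 24 elements, about 12% of primes); S_3 x S_3 (6T9) additionally contains elements of type 3+1+1+1 (4 of its 36 elements, about 11% of primes); S_4 x C_2 (6T11) additionally contains elements of type 4+2, 4+1+1, 2+1+1+1+1 (15 of its 48 elements, about 31% of primes); (S_3 x S_3) : C_2 (6T13) additionally contains elements of type 4+2, 3+2+1, 3+1+1+1, 2+1+1+1+1 (40 of its 72 elements, about 56% of primes); PGL(2,5) (6T14) additionally contains elements of type 5+1, 4+1+1 (54 of its 120 elements, about 45% of primes); S_6 (6T16) additionally contains elements of type 5+1, 4+2, 4+1+1, 3+2+1, 3+1+1+1, 2+1+1+1+1 (499 of its 720 elements, about 69% of primes). None of the 79 primes tested shows any such pattern (for each of these groups the chance of that is below 10^-4), which rules them out. Hence G = D_6 (6T3), of order 12.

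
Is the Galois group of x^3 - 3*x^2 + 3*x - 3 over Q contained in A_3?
The polynomial is irreducible of degree 3 over Q. Its discriminant is -108, which is not a perfect square. A Galois group lies in the alternating group exactly when the discriminant is a square in Q, so the Galois group (S_3) is not contained in A_3.

No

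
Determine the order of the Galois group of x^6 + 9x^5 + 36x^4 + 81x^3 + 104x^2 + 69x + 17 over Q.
The degree of the splitting field over Q equals the order of the Galois group, so first determine the group. The polynomial f is an irreducible sextic over Q, so G = Gal(f/Q) is one of the 16 transitive subgroups 6T1, ..., 6T16 of S_6. The discriminant of f is 810448, which is not a perfect square, so G is not contained in A_6. The transitive groups of degree 6 not contained in A_6 are: C_6 (6T1, order 6), S_3 (6T2, order 6), D_6 (6T3, order 12), C_3 x S_3 (6T5, order 18), A_4 x C_2 (6T6, order 24), S_4 (6T8, order 24), S_3 x S_3 (6T9, order 36), S_4 x C_2 (6T11, order 48), (S_3 x S_3) : C_2 (6T13, order 72), PGL(2,5) (6T14, order 120), S_6 (6T16, order 720). By Dedekind's theorem, for a prime p not dividing disc(f) the degrees of the irreducible factors of f mod p form the cycle type of an element of G. Factoring f modulo the 22 such primes p <= 89 (skipping 2, 37, which divide the discriminant), each new pattern first appears at: mod 3: f = (x^3 + x^2 + 2x + 1)(x^3 + 2x^2 + 2x + 2), pattern 3+3; mod 5: f = (x^2 + 2x + 4)(x^2 + 3x + 4)(x^2 + 4x + 2), pattern 2+2+2; mod 17: f = (x)(x + 3)(x^4 + 6x^3 + x^2 + 10x + 6), pattern 4+1+1; mod 67: f = (x + 6)(x + 64)(x^2 + 3x + 42)(x^2 + 3x + 52), pattern 2+2+1+1. No other pattern occurs in this range, so the set of observed cycle types is {3+3, 2+2+2, 4+1+1, 2+2+1+1}. The candidates containing elements of all these cycle types are S_4 (6T8) of order 24, S_4 x C_2 (6T11) of order 48, PGL(2,5) (6T14) of order 120, S_6 (6T16) of order 720; the others are excluded. The observed types are precisely the cycle types that occur in S_4 (6T8) (apart from the identity). Each of the other remaining candidates has further cycle types, and by the Chebotarev density theorem the matching factorization patterns would occur for a proportion of primes equal to their share of the group: S_4 x C_2 (6T11) additionally contains elements of type 6, 4+2, 2+1+1+1+1 (17 of its 48 elements, about 35% of primes); PGL(2,5) (6T14) additionally contains elements of type 6, 5+1 (44 of its 120 elements, about 37% of primes); S_6 (6T16) additionally contains elements of type 6, 5+1, 4+2, 3+2+1, 3+1+1+1, 2+1+1+1+1 (529 of its 720 elements, about 73% of primes). None of the 22 primes tested shows any such pattern (for each of these groups the chance of that is below 10^-4), which rules them out. Hence G = S_4 (6T8), of order 24. The Galois group S_4 (6T8) has order 24, so the splitting field has degree 24 over Q.

24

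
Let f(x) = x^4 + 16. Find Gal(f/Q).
V_4, the Klein four-group

The polynomial is an irreducible quartic over Q and its discriminant is 1048576 = 1024^2, a perfect square, so the Galois group is contained in A_4. The resolvent cubic y^3 - 64*y splits completely over Q, which gives the Klein four-group V_4.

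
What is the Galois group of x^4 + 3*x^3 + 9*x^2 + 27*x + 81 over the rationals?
C_4 (also written C4)

The polynomial is an irreducible quartic over Q and its discriminant is 66430125, which is not a perfect square, so the Galois group is not contained in A_4. The resolvent cubic y^3 - 9*y^2 - 243*y + 1458 has exactly one rational root, so the Galois group is C_4 or D_4. The quartic becomes reducible over Q(sqrt(disc)), so the group is C_4.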